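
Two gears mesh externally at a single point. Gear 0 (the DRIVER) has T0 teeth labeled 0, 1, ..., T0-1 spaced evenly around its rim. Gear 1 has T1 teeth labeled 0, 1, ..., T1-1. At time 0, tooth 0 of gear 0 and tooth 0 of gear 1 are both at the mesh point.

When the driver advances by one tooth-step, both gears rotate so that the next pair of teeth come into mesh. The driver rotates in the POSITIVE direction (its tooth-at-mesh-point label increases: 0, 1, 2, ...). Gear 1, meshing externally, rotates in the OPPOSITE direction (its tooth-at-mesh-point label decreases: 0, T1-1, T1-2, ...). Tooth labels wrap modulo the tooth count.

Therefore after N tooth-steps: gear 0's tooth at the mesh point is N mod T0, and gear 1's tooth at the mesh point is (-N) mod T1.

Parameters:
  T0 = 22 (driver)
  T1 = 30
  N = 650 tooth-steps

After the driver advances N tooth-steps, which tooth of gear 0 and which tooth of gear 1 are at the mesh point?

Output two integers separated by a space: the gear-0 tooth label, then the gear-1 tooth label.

Gear 0 (driver, T0=22): tooth at mesh = N mod T0
  650 = 29 * 22 + 12, so 650 mod 22 = 12
  gear 0 tooth = 12
Gear 1 (driven, T1=30): tooth at mesh = (-N) mod T1
  650 = 21 * 30 + 20, so 650 mod 30 = 20
  (-650) mod 30 = (-20) mod 30 = 30 - 20 = 10
Mesh after 650 steps: gear-0 tooth 12 meets gear-1 tooth 10

Answer: 12 10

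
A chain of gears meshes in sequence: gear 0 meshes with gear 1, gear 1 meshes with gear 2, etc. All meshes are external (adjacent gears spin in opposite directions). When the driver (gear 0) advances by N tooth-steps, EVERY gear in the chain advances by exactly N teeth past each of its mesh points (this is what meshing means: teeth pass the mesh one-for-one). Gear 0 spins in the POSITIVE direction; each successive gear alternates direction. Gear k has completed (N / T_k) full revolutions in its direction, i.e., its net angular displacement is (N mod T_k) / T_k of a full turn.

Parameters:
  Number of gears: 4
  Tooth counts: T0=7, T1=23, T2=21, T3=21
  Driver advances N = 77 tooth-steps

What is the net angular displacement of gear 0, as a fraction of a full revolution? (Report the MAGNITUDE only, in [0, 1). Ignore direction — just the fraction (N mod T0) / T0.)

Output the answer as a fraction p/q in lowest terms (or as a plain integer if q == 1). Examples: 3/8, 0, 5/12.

Answer: 0

Derivation:
Chain of 4 gears, tooth counts: [7, 23, 21, 21]
  gear 0: T0=7, direction=positive, advance = 77 mod 7 = 0 teeth = 0/7 turn
  gear 1: T1=23, direction=negative, advance = 77 mod 23 = 8 teeth = 8/23 turn
  gear 2: T2=21, direction=positive, advance = 77 mod 21 = 14 teeth = 14/21 turn
  gear 3: T3=21, direction=negative, advance = 77 mod 21 = 14 teeth = 14/21 turn
Gear 0: 77 mod 7 = 0
Fraction = 0 / 7 = 0/1 (gcd(0,7)=7) = 0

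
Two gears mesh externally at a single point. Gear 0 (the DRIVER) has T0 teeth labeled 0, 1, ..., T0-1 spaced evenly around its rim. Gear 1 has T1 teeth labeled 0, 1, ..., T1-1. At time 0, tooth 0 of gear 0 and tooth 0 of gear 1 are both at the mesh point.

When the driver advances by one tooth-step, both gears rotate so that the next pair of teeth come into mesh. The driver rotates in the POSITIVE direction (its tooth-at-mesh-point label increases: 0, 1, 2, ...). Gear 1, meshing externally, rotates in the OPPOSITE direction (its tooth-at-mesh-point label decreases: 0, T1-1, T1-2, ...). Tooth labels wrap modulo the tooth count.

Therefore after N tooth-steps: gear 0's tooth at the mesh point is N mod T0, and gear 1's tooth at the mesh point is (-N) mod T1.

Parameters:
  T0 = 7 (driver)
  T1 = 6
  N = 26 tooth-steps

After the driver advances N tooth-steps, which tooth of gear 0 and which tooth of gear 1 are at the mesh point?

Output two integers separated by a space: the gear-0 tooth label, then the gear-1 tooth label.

Answer: 5 4

Derivation:
Gear 0 (driver, T0=7): tooth at mesh = N mod T0
  26 = 3 * 7 + 5, so 26 mod 7 = 5
  gear 0 tooth = 5
Gear 1 (driven, T1=6): tooth at mesh = (-N) mod T1
  26 = 4 * 6 + 2, so 26 mod 6 = 2
  (-26) mod 6 = (-2) mod 6 = 6 - 2 = 4
Mesh after 26 steps: gear-0 tooth 5 meets gear-1 tooth 4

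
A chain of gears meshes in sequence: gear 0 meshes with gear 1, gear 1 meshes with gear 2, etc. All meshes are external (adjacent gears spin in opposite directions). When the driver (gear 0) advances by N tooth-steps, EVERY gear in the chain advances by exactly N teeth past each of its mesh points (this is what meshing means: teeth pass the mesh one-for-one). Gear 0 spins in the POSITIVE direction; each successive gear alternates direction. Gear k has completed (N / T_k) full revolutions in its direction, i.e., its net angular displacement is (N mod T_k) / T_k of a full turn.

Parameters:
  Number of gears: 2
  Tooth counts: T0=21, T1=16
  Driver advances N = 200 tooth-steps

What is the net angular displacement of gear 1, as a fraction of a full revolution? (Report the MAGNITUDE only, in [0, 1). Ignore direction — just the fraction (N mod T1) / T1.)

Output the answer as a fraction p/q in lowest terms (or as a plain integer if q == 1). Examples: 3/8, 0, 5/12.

Answer: 1/2

Derivation:
Chain of 2 gears, tooth counts: [21, 16]
  gear 0: T0=21, direction=positive, advance = 200 mod 21 = 11 teeth = 11/21 turn
  gear 1: T1=16, direction=negative, advance = 200 mod 16 = 8 teeth = 8/16 turn
Gear 1: 200 mod 16 = 8
Fraction = 8 / 16 = 1/2 (gcd(8,16)=8) = 1/2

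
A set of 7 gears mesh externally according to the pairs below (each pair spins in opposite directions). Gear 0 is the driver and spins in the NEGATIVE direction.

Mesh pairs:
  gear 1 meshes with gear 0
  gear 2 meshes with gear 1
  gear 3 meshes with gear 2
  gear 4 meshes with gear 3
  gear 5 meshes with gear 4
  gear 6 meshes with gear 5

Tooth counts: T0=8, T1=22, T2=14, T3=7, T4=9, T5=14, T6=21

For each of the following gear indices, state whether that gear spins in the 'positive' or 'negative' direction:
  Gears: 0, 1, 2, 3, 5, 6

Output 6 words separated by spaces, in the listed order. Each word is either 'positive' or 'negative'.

Gear 0 (driver): negative (depth 0)
  gear 1: meshes with gear 0 -> depth 1 -> positive (opposite of gear 0)
  gear 2: meshes with gear 1 -> depth 2 -> negative (opposite of gear 1)
  gear 3: meshes with gear 2 -> depth 3 -> positive (opposite of gear 2)
  gear 4: meshes with gear 3 -> depth 4 -> negative (opposite of gear 3)
  gear 5: meshes with gear 4 -> depth 5 -> positive (opposite of gear 4)
  gear 6: meshes with gear 5 -> depth 6 -> negative (opposite of gear 5)
Queried indices 0, 1, 2, 3, 5, 6 -> negative, positive, negative, positive, positive, negative

Answer: negative positive negative positive positive negative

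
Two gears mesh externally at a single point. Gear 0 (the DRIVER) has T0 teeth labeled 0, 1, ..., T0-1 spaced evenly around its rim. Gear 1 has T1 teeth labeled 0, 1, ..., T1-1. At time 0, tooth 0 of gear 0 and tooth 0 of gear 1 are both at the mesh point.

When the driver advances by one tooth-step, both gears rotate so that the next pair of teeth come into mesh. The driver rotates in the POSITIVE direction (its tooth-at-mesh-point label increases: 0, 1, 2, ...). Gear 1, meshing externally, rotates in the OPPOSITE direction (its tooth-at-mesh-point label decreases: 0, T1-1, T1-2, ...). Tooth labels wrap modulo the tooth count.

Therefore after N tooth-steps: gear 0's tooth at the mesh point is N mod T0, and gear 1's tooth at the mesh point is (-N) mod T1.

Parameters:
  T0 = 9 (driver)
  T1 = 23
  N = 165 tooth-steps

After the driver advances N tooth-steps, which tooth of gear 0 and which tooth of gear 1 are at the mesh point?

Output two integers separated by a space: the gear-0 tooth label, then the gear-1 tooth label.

Answer: 3 19

Derivation:
Gear 0 (driver, T0=9): tooth at mesh = N mod T0
  165 = 18 * 9 + 3, so 165 mod 9 = 3
  gear 0 tooth = 3
Gear 1 (driven, T1=23): tooth at mesh = (-N) mod T1
  165 = 7 * 23 + 4, so 165 mod 23 = 4
  (-165) mod 23 = (-4) mod 23 = 23 - 4 = 19
Mesh after 165 steps: gear-0 tooth 3 meets gear-1 tooth 19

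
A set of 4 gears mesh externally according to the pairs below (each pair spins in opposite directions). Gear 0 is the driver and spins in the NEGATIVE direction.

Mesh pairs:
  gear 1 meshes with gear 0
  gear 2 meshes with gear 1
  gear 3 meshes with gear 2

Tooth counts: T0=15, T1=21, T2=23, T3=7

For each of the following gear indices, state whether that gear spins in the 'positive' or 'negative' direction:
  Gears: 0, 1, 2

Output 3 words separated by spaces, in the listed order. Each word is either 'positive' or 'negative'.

Answer: negative positive negative

Derivation:
Gear 0 (driver): negative (depth 0)
  gear 1: meshes with gear 0 -> depth 1 -> positive (opposite of gear 0)
  gear 2: meshes with gear 1 -> depth 2 -> negative (opposite of gear 1)
  gear 3: meshes with gear 2 -> depth 3 -> positive (opposite of gear 2)
Queried indices 0, 1, 2 -> negative, positive, negative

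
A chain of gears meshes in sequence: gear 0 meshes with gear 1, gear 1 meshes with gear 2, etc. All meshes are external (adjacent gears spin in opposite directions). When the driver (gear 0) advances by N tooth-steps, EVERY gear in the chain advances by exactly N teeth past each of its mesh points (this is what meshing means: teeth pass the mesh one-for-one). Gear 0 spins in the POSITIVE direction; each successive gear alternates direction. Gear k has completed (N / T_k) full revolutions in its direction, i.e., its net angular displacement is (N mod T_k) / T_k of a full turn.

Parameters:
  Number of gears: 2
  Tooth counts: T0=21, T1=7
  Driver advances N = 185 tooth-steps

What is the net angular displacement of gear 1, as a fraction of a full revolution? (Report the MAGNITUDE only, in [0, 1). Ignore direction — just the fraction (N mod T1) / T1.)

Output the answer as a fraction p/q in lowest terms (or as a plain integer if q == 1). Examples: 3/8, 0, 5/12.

Answer: 3/7

Derivation:
Chain of 2 gears, tooth counts: [21, 7]
  gear 0: T0=21, direction=positive, advance = 185 mod 21 = 17 teeth = 17/21 turn
  gear 1: T1=7, direction=negative, advance = 185 mod 7 = 3 teeth = 3/7 turn
Gear 1: 185 mod 7 = 3
Fraction = 3 / 7 = 3/7 (gcd(3,7)=1) = 3/7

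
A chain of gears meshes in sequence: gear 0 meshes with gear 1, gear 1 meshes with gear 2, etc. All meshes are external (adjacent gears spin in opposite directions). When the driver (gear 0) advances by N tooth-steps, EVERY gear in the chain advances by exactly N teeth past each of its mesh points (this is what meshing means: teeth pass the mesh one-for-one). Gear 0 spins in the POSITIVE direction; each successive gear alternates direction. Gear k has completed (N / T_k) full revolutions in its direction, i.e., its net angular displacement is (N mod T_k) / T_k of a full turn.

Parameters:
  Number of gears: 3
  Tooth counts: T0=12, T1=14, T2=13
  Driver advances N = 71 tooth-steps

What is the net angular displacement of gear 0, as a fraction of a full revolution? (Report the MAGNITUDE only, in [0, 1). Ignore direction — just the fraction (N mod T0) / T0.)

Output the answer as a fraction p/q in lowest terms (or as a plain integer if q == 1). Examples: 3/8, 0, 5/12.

Chain of 3 gears, tooth counts: [12, 14, 13]
  gear 0: T0=12, direction=positive, advance = 71 mod 12 = 11 teeth = 11/12 turn
  gear 1: T1=14, direction=negative, advance = 71 mod 14 = 1 teeth = 1/14 turn
  gear 2: T2=13, direction=positive, advance = 71 mod 13 = 6 teeth = 6/13 turn
Gear 0: 71 mod 12 = 11
Fraction = 11 / 12 = 11/12 (gcd(11,12)=1) = 11/12

Answer: 11/12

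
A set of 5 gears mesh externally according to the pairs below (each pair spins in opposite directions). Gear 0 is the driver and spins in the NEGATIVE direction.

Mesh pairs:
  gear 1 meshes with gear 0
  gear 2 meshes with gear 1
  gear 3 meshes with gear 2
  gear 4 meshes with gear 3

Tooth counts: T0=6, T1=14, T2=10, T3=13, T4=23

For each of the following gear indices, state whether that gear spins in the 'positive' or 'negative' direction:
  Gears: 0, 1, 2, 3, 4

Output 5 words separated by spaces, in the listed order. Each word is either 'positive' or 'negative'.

Gear 0 (driver): negative (depth 0)
  gear 1: meshes with gear 0 -> depth 1 -> positive (opposite of gear 0)
  gear 2: meshes with gear 1 -> depth 2 -> negative (opposite of gear 1)
  gear 3: meshes with gear 2 -> depth 3 -> positive (opposite of gear 2)
  gear 4: meshes with gear 3 -> depth 4 -> negative (opposite of gear 3)
Queried indices 0, 1, 2, 3, 4 -> negative, positive, negative, positive, negative

Answer: negative positive negative positive negative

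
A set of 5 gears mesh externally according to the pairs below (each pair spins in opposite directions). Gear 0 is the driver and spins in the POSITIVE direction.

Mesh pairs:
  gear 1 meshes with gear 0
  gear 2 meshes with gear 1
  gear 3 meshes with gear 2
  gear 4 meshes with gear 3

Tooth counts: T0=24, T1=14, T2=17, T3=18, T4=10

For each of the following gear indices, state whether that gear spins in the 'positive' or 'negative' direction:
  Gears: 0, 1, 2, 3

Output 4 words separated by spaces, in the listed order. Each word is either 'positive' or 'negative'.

Gear 0 (driver): positive (depth 0)
  gear 1: meshes with gear 0 -> depth 1 -> negative (opposite of gear 0)
  gear 2: meshes with gear 1 -> depth 2 -> positive (opposite of gear 1)
  gear 3: meshes with gear 2 -> depth 3 -> negative (opposite of gear 2)
  gear 4: meshes with gear 3 -> depth 4 -> positive (opposite of gear 3)
Queried indices 0, 1, 2, 3 -> positive, negative, positive, negative

Answer: positive negative positive negative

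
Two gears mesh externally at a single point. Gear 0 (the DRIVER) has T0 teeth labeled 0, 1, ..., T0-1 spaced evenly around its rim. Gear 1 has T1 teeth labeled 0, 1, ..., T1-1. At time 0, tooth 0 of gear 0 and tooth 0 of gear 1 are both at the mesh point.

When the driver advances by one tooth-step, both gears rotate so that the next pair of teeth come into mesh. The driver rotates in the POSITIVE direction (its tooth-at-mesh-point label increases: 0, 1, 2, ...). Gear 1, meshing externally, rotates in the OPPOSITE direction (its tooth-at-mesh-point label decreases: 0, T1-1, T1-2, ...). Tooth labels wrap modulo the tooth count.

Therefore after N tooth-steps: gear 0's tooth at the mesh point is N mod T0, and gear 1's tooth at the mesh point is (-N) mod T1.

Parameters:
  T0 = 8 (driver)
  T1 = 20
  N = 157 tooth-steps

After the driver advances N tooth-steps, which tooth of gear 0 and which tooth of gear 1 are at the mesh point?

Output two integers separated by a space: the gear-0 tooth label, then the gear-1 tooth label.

Gear 0 (driver, T0=8): tooth at mesh = N mod T0
  157 = 19 * 8 + 5, so 157 mod 8 = 5
  gear 0 tooth = 5
Gear 1 (driven, T1=20): tooth at mesh = (-N) mod T1
  157 = 7 * 20 + 17, so 157 mod 20 = 17
  (-157) mod 20 = (-17) mod 20 = 20 - 17 = 3
Mesh after 157 steps: gear-0 tooth 5 meets gear-1 tooth 3

Answer: 5 3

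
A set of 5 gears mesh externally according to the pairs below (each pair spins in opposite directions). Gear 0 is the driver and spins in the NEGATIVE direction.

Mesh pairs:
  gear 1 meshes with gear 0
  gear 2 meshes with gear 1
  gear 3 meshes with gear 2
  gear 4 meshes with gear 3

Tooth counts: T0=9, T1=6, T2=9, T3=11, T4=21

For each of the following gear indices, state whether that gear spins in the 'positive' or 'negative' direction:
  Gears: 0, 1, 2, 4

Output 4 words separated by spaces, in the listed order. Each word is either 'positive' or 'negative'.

Gear 0 (driver): negative (depth 0)
  gear 1: meshes with gear 0 -> depth 1 -> positive (opposite of gear 0)
  gear 2: meshes with gear 1 -> depth 2 -> negative (opposite of gear 1)
  gear 3: meshes with gear 2 -> depth 3 -> positive (opposite of gear 2)
  gear 4: meshes with gear 3 -> depth 4 -> negative (opposite of gear 3)
Queried indices 0, 1, 2, 4 -> negative, positive, negative, negative

Answer: negative positive negative negative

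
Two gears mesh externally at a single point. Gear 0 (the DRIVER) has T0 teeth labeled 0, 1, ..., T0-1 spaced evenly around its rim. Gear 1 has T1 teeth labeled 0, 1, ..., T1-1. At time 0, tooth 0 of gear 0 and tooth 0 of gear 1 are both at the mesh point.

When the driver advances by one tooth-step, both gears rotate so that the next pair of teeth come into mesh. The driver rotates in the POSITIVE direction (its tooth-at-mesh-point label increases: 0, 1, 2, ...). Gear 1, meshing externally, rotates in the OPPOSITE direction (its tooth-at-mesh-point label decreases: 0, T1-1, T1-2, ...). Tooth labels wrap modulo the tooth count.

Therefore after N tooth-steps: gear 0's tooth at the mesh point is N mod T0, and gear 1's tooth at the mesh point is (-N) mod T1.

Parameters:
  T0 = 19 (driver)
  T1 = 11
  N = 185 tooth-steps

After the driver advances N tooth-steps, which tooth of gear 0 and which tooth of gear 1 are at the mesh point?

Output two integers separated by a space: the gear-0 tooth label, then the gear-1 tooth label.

Answer: 14 2

Derivation:
Gear 0 (driver, T0=19): tooth at mesh = N mod T0
  185 = 9 * 19 + 14, so 185 mod 19 = 14
  gear 0 tooth = 14
Gear 1 (driven, T1=11): tooth at mesh = (-N) mod T1
  185 = 16 * 11 + 9, so 185 mod 11 = 9
  (-185) mod 11 = (-9) mod 11 = 11 - 9 = 2
Mesh after 185 steps: gear-0 tooth 14 meets gear-1 tooth 2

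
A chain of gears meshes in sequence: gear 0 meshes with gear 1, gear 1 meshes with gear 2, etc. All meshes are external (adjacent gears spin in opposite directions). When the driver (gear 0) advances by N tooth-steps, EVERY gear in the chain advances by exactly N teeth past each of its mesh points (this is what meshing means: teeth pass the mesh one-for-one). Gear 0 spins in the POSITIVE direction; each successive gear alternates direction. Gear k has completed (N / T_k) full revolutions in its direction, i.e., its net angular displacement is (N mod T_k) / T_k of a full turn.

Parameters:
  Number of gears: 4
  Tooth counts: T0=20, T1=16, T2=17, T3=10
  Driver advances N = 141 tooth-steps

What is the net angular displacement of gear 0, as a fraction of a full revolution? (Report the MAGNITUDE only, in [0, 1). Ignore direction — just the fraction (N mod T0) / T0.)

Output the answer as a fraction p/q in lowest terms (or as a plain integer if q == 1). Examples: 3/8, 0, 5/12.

Answer: 1/20

Derivation:
Chain of 4 gears, tooth counts: [20, 16, 17, 10]
  gear 0: T0=20, direction=positive, advance = 141 mod 20 = 1 teeth = 1/20 turn
  gear 1: T1=16, direction=negative, advance = 141 mod 16 = 13 teeth = 13/16 turn
  gear 2: T2=17, direction=positive, advance = 141 mod 17 = 5 teeth = 5/17 turn
  gear 3: T3=10, direction=negative, advance = 141 mod 10 = 1 teeth = 1/10 turn
Gear 0: 141 mod 20 = 1
Fraction = 1 / 20 = 1/20 (gcd(1,20)=1) = 1/20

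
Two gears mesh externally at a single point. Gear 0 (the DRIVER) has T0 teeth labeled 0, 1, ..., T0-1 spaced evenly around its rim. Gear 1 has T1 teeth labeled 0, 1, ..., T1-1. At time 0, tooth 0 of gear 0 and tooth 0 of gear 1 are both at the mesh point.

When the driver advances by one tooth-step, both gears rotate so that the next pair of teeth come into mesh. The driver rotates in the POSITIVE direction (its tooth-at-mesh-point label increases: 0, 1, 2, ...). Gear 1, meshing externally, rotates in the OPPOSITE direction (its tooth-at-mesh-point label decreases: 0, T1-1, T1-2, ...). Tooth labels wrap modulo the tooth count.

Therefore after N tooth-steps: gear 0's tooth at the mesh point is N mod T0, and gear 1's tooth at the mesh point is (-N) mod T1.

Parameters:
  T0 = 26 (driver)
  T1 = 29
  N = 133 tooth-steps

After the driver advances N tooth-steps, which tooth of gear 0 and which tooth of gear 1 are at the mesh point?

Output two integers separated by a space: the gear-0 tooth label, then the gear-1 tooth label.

Gear 0 (driver, T0=26): tooth at mesh = N mod T0
  133 = 5 * 26 + 3, so 133 mod 26 = 3
  gear 0 tooth = 3
Gear 1 (driven, T1=29): tooth at mesh = (-N) mod T1
  133 = 4 * 29 + 17, so 133 mod 29 = 17
  (-133) mod 29 = (-17) mod 29 = 29 - 17 = 12
Mesh after 133 steps: gear-0 tooth 3 meets gear-1 tooth 12

Answer: 3 12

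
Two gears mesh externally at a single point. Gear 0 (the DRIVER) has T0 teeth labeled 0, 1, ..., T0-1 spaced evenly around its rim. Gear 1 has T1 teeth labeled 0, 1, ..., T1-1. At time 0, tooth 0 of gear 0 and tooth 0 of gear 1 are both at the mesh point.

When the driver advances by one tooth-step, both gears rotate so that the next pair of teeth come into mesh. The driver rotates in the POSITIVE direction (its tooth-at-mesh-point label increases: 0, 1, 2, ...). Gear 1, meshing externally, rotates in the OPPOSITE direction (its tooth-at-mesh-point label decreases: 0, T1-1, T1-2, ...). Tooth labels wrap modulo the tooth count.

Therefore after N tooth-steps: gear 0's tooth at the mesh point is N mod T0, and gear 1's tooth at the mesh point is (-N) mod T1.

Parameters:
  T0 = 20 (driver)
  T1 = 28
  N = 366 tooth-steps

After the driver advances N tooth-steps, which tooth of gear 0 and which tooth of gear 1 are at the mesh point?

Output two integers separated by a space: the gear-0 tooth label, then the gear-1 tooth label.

Answer: 6 26

Derivation:
Gear 0 (driver, T0=20): tooth at mesh = N mod T0
  366 = 18 * 20 + 6, so 366 mod 20 = 6
  gear 0 tooth = 6
Gear 1 (driven, T1=28): tooth at mesh = (-N) mod T1
  366 = 13 * 28 + 2, so 366 mod 28 = 2
  (-366) mod 28 = (-2) mod 28 = 28 - 2 = 26
Mesh after 366 steps: gear-0 tooth 6 meets gear-1 tooth 26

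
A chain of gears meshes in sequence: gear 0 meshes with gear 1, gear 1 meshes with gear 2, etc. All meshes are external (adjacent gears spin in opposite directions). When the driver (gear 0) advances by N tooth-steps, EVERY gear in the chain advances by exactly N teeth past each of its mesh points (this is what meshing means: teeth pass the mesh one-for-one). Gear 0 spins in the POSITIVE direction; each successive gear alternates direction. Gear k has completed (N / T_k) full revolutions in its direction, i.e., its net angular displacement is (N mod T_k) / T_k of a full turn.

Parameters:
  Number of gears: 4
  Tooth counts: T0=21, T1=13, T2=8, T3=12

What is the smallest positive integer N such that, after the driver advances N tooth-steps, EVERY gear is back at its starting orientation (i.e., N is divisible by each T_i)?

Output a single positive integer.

Gear k returns to start when N is a multiple of T_k.
All gears at start simultaneously when N is a common multiple of [21, 13, 8, 12]; the smallest such N is lcm(21, 13, 8, 12).
Start: lcm = T0 = 21
Fold in T1=13: gcd(21, 13) = 1; lcm(21, 13) = 21 * 13 / 1 = 273 / 1 = 273
Fold in T2=8: gcd(273, 8) = 1; lcm(273, 8) = 273 * 8 / 1 = 2184 / 1 = 2184
Fold in T3=12: gcd(2184, 12) = 12; lcm(2184, 12) = 2184 * 12 / 12 = 26208 / 12 = 2184
Full cycle length = 2184

Answer: 2184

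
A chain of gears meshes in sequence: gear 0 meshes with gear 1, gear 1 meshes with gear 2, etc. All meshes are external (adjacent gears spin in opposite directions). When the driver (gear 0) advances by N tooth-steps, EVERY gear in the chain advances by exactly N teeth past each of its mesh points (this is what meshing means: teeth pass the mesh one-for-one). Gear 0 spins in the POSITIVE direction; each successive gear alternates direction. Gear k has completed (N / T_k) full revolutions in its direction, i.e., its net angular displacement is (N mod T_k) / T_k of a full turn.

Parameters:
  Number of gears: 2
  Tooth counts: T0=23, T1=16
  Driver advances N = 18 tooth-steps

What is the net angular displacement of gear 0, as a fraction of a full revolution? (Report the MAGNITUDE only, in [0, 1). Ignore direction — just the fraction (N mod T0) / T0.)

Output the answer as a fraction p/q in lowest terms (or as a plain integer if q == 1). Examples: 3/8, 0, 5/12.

Answer: 18/23

Derivation:
Chain of 2 gears, tooth counts: [23, 16]
  gear 0: T0=23, direction=positive, advance = 18 mod 23 = 18 teeth = 18/23 turn
  gear 1: T1=16, direction=negative, advance = 18 mod 16 = 2 teeth = 2/16 turn
Gear 0: 18 mod 23 = 18
Fraction = 18 / 23 = 18/23 (gcd(18,23)=1) = 18/23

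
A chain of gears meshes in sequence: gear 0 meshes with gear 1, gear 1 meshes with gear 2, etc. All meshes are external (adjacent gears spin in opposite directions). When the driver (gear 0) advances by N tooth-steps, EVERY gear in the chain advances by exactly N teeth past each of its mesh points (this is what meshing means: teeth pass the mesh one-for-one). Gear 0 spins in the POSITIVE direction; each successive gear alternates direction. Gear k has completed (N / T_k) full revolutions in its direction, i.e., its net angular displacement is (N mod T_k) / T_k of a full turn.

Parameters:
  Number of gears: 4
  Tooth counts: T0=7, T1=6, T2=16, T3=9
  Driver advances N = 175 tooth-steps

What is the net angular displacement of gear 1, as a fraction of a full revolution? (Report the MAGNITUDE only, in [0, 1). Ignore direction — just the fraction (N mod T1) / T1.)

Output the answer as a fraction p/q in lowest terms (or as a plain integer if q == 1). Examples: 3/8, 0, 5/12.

Answer: 1/6

Derivation:
Chain of 4 gears, tooth counts: [7, 6, 16, 9]
  gear 0: T0=7, direction=positive, advance = 175 mod 7 = 0 teeth = 0/7 turn
  gear 1: T1=6, direction=negative, advance = 175 mod 6 = 1 teeth = 1/6 turn
  gear 2: T2=16, direction=positive, advance = 175 mod 16 = 15 teeth = 15/16 turn
  gear 3: T3=9, direction=negative, advance = 175 mod 9 = 4 teeth = 4/9 turn
Gear 1: 175 mod 6 = 1
Fraction = 1 / 6 = 1/6 (gcd(1,6)=1) = 1/6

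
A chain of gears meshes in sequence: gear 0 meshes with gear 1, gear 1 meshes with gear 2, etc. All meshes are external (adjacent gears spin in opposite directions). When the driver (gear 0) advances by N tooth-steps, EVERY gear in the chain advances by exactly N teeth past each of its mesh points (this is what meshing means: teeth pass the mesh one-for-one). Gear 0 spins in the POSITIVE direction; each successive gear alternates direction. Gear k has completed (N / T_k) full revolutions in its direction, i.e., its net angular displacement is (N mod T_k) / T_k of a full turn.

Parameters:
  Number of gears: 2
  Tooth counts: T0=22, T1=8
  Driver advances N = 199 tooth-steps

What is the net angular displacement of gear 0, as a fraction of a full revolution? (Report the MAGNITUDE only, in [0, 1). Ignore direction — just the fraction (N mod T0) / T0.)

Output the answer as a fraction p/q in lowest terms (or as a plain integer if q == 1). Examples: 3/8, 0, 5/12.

Answer: 1/22

Derivation:
Chain of 2 gears, tooth counts: [22, 8]
  gear 0: T0=22, direction=positive, advance = 199 mod 22 = 1 teeth = 1/22 turn
  gear 1: T1=8, direction=negative, advance = 199 mod 8 = 7 teeth = 7/8 turn
Gear 0: 199 mod 22 = 1
Fraction = 1 / 22 = 1/22 (gcd(1,22)=1) = 1/22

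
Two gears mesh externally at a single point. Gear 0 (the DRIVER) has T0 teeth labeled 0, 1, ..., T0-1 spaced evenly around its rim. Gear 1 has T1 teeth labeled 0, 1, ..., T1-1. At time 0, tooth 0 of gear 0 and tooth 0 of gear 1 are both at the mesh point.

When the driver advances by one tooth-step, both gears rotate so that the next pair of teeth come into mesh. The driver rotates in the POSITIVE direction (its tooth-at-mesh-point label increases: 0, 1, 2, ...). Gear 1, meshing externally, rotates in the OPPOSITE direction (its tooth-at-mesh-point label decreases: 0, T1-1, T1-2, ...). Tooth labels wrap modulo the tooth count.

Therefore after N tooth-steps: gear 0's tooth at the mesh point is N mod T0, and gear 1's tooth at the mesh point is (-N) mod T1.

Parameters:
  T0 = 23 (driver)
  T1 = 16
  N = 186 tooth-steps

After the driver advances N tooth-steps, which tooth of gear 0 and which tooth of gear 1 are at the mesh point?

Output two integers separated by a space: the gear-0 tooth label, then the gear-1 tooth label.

Answer: 2 6

Derivation:
Gear 0 (driver, T0=23): tooth at mesh = N mod T0
  186 = 8 * 23 + 2, so 186 mod 23 = 2
  gear 0 tooth = 2
Gear 1 (driven, T1=16): tooth at mesh = (-N) mod T1
  186 = 11 * 16 + 10, so 186 mod 16 = 10
  (-186) mod 16 = (-10) mod 16 = 16 - 10 = 6
Mesh after 186 steps: gear-0 tooth 2 meets gear-1 tooth 6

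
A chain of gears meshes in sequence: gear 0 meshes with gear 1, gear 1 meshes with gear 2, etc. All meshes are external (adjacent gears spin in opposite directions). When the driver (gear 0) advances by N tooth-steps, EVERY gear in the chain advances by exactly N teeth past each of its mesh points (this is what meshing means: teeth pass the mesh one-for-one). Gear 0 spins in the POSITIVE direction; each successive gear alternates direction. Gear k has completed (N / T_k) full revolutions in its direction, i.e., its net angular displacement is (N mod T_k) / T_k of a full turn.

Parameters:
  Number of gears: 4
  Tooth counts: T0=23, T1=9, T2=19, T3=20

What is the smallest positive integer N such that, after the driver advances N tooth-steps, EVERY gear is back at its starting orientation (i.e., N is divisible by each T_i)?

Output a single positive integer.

Gear k returns to start when N is a multiple of T_k.
All gears at start simultaneously when N is a common multiple of [23, 9, 19, 20]; the smallest such N is lcm(23, 9, 19, 20).
Start: lcm = T0 = 23
Fold in T1=9: gcd(23, 9) = 1; lcm(23, 9) = 23 * 9 / 1 = 207 / 1 = 207
Fold in T2=19: gcd(207, 19) = 1; lcm(207, 19) = 207 * 19 / 1 = 3933 / 1 = 3933
Fold in T3=20: gcd(3933, 20) = 1; lcm(3933, 20) = 3933 * 20 / 1 = 78660 / 1 = 78660
Full cycle length = 78660

Answer: 78660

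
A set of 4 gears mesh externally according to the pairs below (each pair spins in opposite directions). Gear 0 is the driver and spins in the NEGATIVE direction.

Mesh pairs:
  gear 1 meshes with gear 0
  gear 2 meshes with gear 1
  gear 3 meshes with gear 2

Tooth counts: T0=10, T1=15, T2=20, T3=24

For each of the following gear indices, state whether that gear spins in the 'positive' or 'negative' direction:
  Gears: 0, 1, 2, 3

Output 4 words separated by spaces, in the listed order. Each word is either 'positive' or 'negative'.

Gear 0 (driver): negative (depth 0)
  gear 1: meshes with gear 0 -> depth 1 -> positive (opposite of gear 0)
  gear 2: meshes with gear 1 -> depth 2 -> negative (opposite of gear 1)
  gear 3: meshes with gear 2 -> depth 3 -> positive (opposite of gear 2)
Queried indices 0, 1, 2, 3 -> negative, positive, negative, positive

Answer: negative positive negative positive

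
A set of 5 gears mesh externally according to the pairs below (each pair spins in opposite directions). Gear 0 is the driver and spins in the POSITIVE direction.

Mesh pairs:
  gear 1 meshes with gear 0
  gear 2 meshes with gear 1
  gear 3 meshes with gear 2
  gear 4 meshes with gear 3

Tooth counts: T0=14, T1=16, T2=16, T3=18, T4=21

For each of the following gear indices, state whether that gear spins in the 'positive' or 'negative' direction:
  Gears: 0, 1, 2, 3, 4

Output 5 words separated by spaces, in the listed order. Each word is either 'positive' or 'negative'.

Answer: positive negative positive negative positive

Derivation:
Gear 0 (driver): positive (depth 0)
  gear 1: meshes with gear 0 -> depth 1 -> negative (opposite of gear 0)
  gear 2: meshes with gear 1 -> depth 2 -> positive (opposite of gear 1)
  gear 3: meshes with gear 2 -> depth 3 -> negative (opposite of gear 2)
  gear 4: meshes with gear 3 -> depth 4 -> positive (opposite of gear 3)
Queried indices 0, 1, 2, 3, 4 -> positive, negative, positive, negative, positive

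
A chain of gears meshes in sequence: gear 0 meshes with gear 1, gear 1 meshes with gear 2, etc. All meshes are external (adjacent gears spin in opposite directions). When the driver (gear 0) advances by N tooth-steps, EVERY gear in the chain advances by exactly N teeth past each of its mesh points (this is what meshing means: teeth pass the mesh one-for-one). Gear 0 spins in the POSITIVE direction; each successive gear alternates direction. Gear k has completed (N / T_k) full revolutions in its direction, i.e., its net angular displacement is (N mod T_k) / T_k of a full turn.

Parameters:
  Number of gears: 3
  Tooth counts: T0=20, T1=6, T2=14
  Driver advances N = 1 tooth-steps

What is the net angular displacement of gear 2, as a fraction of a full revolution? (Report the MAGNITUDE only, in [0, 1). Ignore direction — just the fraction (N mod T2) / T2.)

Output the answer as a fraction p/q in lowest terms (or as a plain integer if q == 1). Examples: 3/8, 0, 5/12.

Answer: 1/14

Derivation:
Chain of 3 gears, tooth counts: [20, 6, 14]
  gear 0: T0=20, direction=positive, advance = 1 mod 20 = 1 teeth = 1/20 turn
  gear 1: T1=6, direction=negative, advance = 1 mod 6 = 1 teeth = 1/6 turn
  gear 2: T2=14, direction=positive, advance = 1 mod 14 = 1 teeth = 1/14 turn
Gear 2: 1 mod 14 = 1
Fraction = 1 / 14 = 1/14 (gcd(1,14)=1) = 1/14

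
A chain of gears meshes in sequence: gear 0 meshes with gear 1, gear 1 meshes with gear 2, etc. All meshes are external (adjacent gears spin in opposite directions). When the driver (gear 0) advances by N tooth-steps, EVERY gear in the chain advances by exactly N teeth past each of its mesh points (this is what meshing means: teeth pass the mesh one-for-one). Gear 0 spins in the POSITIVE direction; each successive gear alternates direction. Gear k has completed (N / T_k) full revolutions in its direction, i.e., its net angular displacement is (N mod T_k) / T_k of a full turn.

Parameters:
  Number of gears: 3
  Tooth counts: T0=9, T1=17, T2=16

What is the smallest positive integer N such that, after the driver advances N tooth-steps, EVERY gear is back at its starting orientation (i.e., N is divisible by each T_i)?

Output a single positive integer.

Gear k returns to start when N is a multiple of T_k.
All gears at start simultaneously when N is a common multiple of [9, 17, 16]; the smallest such N is lcm(9, 17, 16).
Start: lcm = T0 = 9
Fold in T1=17: gcd(9, 17) = 1; lcm(9, 17) = 9 * 17 / 1 = 153 / 1 = 153
Fold in T2=16: gcd(153, 16) = 1; lcm(153, 16) = 153 * 16 / 1 = 2448 / 1 = 2448
Full cycle length = 2448

Answer: 2448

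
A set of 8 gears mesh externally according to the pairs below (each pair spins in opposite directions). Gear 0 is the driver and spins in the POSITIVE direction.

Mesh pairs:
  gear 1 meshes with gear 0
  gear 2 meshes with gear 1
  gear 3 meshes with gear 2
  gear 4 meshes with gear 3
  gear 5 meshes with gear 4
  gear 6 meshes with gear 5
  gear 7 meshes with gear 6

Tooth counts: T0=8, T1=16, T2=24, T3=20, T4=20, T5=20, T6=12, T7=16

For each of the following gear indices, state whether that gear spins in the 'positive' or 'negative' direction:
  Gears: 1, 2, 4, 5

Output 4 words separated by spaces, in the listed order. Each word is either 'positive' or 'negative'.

Gear 0 (driver): positive (depth 0)
  gear 1: meshes with gear 0 -> depth 1 -> negative (opposite of gear 0)
  gear 2: meshes with gear 1 -> depth 2 -> positive (opposite of gear 1)
  gear 3: meshes with gear 2 -> depth 3 -> negative (opposite of gear 2)
  gear 4: meshes with gear 3 -> depth 4 -> positive (opposite of gear 3)
  gear 5: meshes with gear 4 -> depth 5 -> negative (opposite of gear 4)
  gear 6: meshes with gear 5 -> depth 6 -> positive (opposite of gear 5)
  gear 7: meshes with gear 6 -> depth 7 -> negative (opposite of gear 6)
Queried indices 1, 2, 4, 5 -> negative, positive, positive, negative

Answer: negative positive positive negative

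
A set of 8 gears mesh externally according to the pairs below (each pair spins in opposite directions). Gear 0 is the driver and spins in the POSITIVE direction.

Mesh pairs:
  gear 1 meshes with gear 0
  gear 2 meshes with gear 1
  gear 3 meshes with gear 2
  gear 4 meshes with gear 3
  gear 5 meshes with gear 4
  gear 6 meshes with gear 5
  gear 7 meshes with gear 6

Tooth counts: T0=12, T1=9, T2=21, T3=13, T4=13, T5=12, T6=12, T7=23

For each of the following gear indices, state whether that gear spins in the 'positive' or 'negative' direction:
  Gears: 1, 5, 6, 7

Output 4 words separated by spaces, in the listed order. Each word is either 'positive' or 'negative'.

Gear 0 (driver): positive (depth 0)
  gear 1: meshes with gear 0 -> depth 1 -> negative (opposite of gear 0)
  gear 2: meshes with gear 1 -> depth 2 -> positive (opposite of gear 1)
  gear 3: meshes with gear 2 -> depth 3 -> negative (opposite of gear 2)
  gear 4: meshes with gear 3 -> depth 4 -> positive (opposite of gear 3)
  gear 5: meshes with gear 4 -> depth 5 -> negative (opposite of gear 4)
  gear 6: meshes with gear 5 -> depth 6 -> positive (opposite of gear 5)
  gear 7: meshes with gear 6 -> depth 7 -> negative (opposite of gear 6)
Queried indices 1, 5, 6, 7 -> negative, negative, positive, negative

Answer: negative negative positive negative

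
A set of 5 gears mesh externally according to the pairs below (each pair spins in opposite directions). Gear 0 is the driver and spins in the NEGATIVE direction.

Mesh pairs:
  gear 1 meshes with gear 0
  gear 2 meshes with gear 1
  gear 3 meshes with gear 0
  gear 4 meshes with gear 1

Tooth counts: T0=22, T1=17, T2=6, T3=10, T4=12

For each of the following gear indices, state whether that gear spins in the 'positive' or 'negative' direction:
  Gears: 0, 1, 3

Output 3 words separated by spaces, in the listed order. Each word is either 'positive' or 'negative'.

Answer: negative positive positive

Derivation:
Gear 0 (driver): negative (depth 0)
  gear 1: meshes with gear 0 -> depth 1 -> positive (opposite of gear 0)
  gear 2: meshes with gear 1 -> depth 2 -> negative (opposite of gear 1)
  gear 3: meshes with gear 0 -> depth 1 -> positive (opposite of gear 0)
  gear 4: meshes with gear 1 -> depth 2 -> negative (opposite of gear 1)
Queried indices 0, 1, 3 -> negative, positive, positive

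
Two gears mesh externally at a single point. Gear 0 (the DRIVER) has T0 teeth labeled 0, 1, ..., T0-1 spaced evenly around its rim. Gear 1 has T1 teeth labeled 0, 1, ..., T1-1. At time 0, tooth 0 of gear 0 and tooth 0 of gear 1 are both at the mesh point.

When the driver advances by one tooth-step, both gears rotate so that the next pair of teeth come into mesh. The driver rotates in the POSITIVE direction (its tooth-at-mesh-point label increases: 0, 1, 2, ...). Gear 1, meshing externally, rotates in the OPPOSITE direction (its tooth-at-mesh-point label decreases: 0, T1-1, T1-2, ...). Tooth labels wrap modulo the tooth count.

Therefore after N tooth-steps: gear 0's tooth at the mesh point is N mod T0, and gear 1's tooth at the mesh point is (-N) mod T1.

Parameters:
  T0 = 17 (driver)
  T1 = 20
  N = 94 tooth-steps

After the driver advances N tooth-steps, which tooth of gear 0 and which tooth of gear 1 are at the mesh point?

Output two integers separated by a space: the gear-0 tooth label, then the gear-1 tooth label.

Answer: 9 6

Derivation:
Gear 0 (driver, T0=17): tooth at mesh = N mod T0
  94 = 5 * 17 + 9, so 94 mod 17 = 9
  gear 0 tooth = 9
Gear 1 (driven, T1=20): tooth at mesh = (-N) mod T1
  94 = 4 * 20 + 14, so 94 mod 20 = 14
  (-94) mod 20 = (-14) mod 20 = 20 - 14 = 6
Mesh after 94 steps: gear-0 tooth 9 meets gear-1 tooth 6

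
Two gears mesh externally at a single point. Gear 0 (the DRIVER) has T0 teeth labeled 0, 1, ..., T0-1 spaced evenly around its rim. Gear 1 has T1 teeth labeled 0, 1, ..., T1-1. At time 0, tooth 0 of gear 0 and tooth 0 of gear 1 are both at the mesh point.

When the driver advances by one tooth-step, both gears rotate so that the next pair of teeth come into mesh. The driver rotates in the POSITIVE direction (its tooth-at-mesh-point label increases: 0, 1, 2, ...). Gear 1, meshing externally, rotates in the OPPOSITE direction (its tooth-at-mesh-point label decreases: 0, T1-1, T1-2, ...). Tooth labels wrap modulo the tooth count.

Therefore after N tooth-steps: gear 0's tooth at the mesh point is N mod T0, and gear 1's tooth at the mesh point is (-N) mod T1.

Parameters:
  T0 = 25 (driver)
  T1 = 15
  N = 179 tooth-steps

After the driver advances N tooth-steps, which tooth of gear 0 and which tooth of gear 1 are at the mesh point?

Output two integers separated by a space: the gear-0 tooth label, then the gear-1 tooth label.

Answer: 4 1

Derivation:
Gear 0 (driver, T0=25): tooth at mesh = N mod T0
  179 = 7 * 25 + 4, so 179 mod 25 = 4
  gear 0 tooth = 4
Gear 1 (driven, T1=15): tooth at mesh = (-N) mod T1
  179 = 11 * 15 + 14, so 179 mod 15 = 14
  (-179) mod 15 = (-14) mod 15 = 15 - 14 = 1
Mesh after 179 steps: gear-0 tooth 4 meets gear-1 tooth 1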